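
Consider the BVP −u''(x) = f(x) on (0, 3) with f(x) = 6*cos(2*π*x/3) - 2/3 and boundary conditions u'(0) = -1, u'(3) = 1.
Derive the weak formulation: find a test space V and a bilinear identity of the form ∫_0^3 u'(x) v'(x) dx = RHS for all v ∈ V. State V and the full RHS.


V = H^1(0, 3) (v unrestricted at boundary; u is determined up to an additive constant); weak form: ∫_0^3 u'v' dx = ∫_0^3 (6*cos(2*π*x/3) - 2/3) v dx + v(3) + v(0) for all v ∈ V.

Multiply both sides by a test function v and integrate from 0 to 3:
  ∫_0^3 −u''(x) v(x) dx = ∫_0^3 f(x) v(x) dx.
Integrate the LHS by parts once:
  ∫_0^3 −u'' v dx = −[u'(x) v(x)]_0^3 + ∫_0^3 u'(x) v'(x) dx.
Thus ∫_0^3 u'(x) v'(x) dx = ∫_0^3 f(x) v(x) dx + [u'(x) v(x)]_0^3.
Choose V so that boundary terms are either known or forced to vanish.
u has inhomogeneous Neumann u'(0) = -1, u'(3) = 1. [u' v]_0^3 = (1)·v(3) − (-1)·v(0) = v(3) + v(0). Take V = H^1(0, 3); boundary term becomes part of RHS.
Weak formulation: find u (satisfying any essential BC) such that ∫_0^3 u'(x) v'(x) dx = ∫_0^3 f v dx + v(3) + v(0) for all v ∈ V (Neumann data are natural BCs: they enter the RHS as boundary terms).
Substituting f(x) = 6*cos(2*π*x/3) - 2/3, the right-hand side is ∫_0^3 (6*cos(2*π*x/3) - 2/3) v dx + v(3) + v(0).
Compatibility check (pure Neumann): taking v ≡ 1 ∈ V gives 0 = ∫_0^3 f dx + (1) − (-1), i.e. ∫_0^3 f dx must equal u'(0) − u'(3) = -2. Indeed ∫_0^3 (6*cos(2*π*x/3) - 2/3) dx = -2, so the data are compatible. The solution is then unique only up to an additive constant (fix it e.g. by requiring ∫_0^3 u dx = 0).


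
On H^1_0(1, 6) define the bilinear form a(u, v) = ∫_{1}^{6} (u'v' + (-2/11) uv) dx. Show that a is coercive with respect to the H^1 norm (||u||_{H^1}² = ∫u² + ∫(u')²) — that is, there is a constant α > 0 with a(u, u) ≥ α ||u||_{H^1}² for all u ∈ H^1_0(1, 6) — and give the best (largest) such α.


α = (-50/11 + π^2)/(π^2 + 25)

Coercivity of a(·,·) on H^1_0(1, 6) means a(u, u) ≥ α ||u||_{H^1}² for every u ∈ H^1_0.
The interval has length L = 5, and Poincaré/coercivity depend only on L. Here a(u, u) = ∫(u')² + (-2/11)·∫u².
Here c = -2/11 < 0 with |c| < (π/L)² = π^2/25, so coercivity still holds. The condition a(u,u) ≥ α||u||_{H^1}² reads (1−α)∫(u')² ≥ (α−c)∫u². Any admissible α is ≤ 1 (rapidly oscillating u have ∫u²/∫(u')² → 0), and α = 1 would force 0 ≥ (1−c)∫u², impossible since c < 1; so 1−α > 0. By the sharp Poincaré inequality on H^1_0 of an interval of length L, ∫(u')² ≥ (π/L)²∫u² with equality for the first sine mode sin(π(x−x₀)/L) (x₀ the left endpoint), so the inequality holds for all u iff (1−α)(π/L)² ≥ α − c, i.e. α ≤ ((π/L)² + c)/((π/L)² + 1) = (1 + c(L/π)²)/(1 + (L/π)²). (Direct route, valid since c ≤ 0: Poincaré gives c∫u² ≥ c(L/π)²∫(u')², so a(u,u) ≥ (1 + c(L/π)²)∫(u')², while ||u||_{H^1}² ≤ (1 + (L/π)²)∫(u')²; dividing yields the same α.) With (π/L)² = π^2/25 and c = -2/11, the largest admissible constant is α = ((π/L)² + c)/((π/L)² + 1).
Simplifying, α = (-50/11 + π^2)/(π^2 + 25).


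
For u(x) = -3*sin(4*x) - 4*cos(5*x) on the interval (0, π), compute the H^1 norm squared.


||u||_{H^1(0,π)}^2 = -1664/3 + 569*π/2

u'(x) = 20*sin(5*x) - 12*cos(4*x).
Expand u² and (u')² and integrate term by term on (0, π), using: for integers n ≥ 1, ∫_0^π sin²(nx) dx = ∫_0^π cos²(nx) dx = π/2; for n ≠ n', ∫_0^π sin(nx)sin(n'x) dx = ∫_0^π cos(nx)cos(n'x) dx = 0; and by product-to-sum, ∫_0^π sin(nx)cos(n'x) dx = ½∫_0^π [sin((n+n')x) + sin((n−n')x)] dx, which is 0 when n+n' is even and 2n/(n²−n'²) when n+n' is odd (it need not vanish on (0, π)).
  u² squared terms: (-4)²·∫cos(5x)² dx = 16·π/2 = 8*π;  (-3)²·∫sin(4x)² dx = 9·π/2 = 9*π/2.
  u² cross terms: 2·(-4)·(-3)·∫cos(5x)·sin(4x) dx = 24·(-8/9) = -64/3.
  So ∫_0^π u² dx = 8*π + 9*π/2 − 64/3 = -64/3 + 25*π/2.
  (u')² squared terms: (-12)²·∫cos(4x)² dx = 144·π/2 = 72*π;  (20)²·∫sin(5x)² dx = 400·π/2 = 200*π.
  (u')² cross terms: 2·(-12)·(20)·∫cos(4x)·sin(5x) dx = -480·(10/9) = -1600/3.
  So ∫_0^π (u')² dx = 72*π + 200*π − 1600/3 = -1600/3 + 272*π.
||u||_{H^1}^2 = (-64/3 + 25*π/2) + (-1600/3 + 272*π) = -1664/3 + 569*π/2.


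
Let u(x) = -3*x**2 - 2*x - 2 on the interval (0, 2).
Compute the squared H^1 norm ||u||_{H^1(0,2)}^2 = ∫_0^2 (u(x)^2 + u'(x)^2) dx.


||u||_{H^1}^2 = 4864/15

The H^1 norm (squared) on an interval (0, L) is
  ||u||_{H^1}^2 = ∫_0^L u(x)^2 dx + ∫_0^L u'(x)^2 dx.
Compute u'(x) = -6*x - 2.
Then u(x)^2 = 9*x**4 + 12*x**3 + 16*x**2 + 8*x + 4 and u'(x)^2 = 36*x**2 + 24*x + 4.
Integrate each monomial from 0 to 2 using ∫_0^2 c·x^n dx = c·2^(n+1)/(n+1):
  ∫_0^2 u(x)^2 dx = ∫_0^2 (9*x^4 + 12*x^3 + 16*x^2 + 8*x + 4) dx. Term by term:
    ∫_0^2 9*x^4 dx = 288/5;  ∫_0^2 12*x^3 dx = 48;  ∫_0^2 16*x^2 dx = 128/3;
    ∫_0^2 8*x dx = 16;  ∫_0^2 4 dx = 8.
  Sum: 288/5 + 48 + 128/3 + 16 + 8 = 2584/15.
  ∫_0^2 u'(x)^2 dx = ∫_0^2 (36*x^2 + 24*x + 4) dx. Term by term:
    ∫_0^2 36*x^2 dx = 96;  ∫_0^2 24*x dx = 48;  ∫_0^2 4 dx = 8.
  Sum: 96 + 48 + 8 = 152.
Adding: ||u||_{H^1}^2 = 2584/15 + 152 = 4864/15.


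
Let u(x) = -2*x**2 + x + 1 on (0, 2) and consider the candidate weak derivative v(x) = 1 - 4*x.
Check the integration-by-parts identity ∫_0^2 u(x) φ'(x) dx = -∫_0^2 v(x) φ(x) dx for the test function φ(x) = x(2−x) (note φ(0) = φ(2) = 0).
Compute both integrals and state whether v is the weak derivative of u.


LHS = 4, RHS = 4. Yes, v = u' weakly.

u(x) = -2*x**2 + x + 1, classical derivative u'(x) = 1 - 4*x.
φ(x) = x(2−x), so φ'(x) = 2 - 2*x.
Note φ(0) = φ(2) = 0, so the boundary term u·φ vanishes.
LHS = ∫_0^2 u(x) φ'(x) dx = ∫_0^2 (4*x^3 - 6*x^2 + 2) dx. Term by term:
  ∫_0^2 4*x^3 dx = 16;  ∫_0^2 -6*x^2 dx = -16;  ∫_0^2 2 dx = 4.
Sum: 16 − 16 + 4 = 4.
So LHS = 4.
∫_0^2 v(x) φ(x) dx = ∫_0^2 (4*x^3 - 9*x^2 + 2*x) dx. Term by term:
  ∫_0^2 4*x^3 dx = 16;  ∫_0^2 -9*x^2 dx = -24;  ∫_0^2 2*x dx = 4.
Sum: 16 − 24 + 4 = -4.
So RHS = -∫_0^2 v(x) φ(x) dx = 4.
LHS = RHS, so the identity holds for this test φ.
Moreover u is smooth here and v(x) = u'(x) = 1 - 4*x pointwise, so the identity holds for every test function. Hence v is the weak derivative of u.


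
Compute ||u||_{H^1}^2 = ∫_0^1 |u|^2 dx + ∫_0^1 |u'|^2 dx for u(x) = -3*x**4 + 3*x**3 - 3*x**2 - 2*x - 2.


||u||_{H^1}^2 = 19871/420

The H^1 norm (squared) on an interval (0, L) is
  ||u||_{H^1}^2 = ∫_0^L u(x)^2 dx + ∫_0^L u'(x)^2 dx.
Compute u'(x) = -12*x**3 + 9*x**2 - 6*x - 2.
Then u(x)^2 = 9*x**8 - 18*x**7 + 27*x**6 - 6*x**5 + 9*x**4 + 16*x**2 + 8*x + 4 and u'(x)^2 = 144*x**6 - 216*x**5 + 225*x**4 - 60*x**3 + 24*x + 4.
Integrate each monomial from 0 to 1 using ∫_0^1 c·x^n dx = c·1^(n+1)/(n+1):
  ∫_0^1 u(x)^2 dx = ∫_0^1 (9*x^8 - 18*x^7 + 27*x^6 - 6*x^5 + 9*x^4 + 16*x^2 + 8*x + 4) dx. Term by term:
    ∫_0^1 9*x^8 dx = 1;  ∫_0^1 -18*x^7 dx = -9/4;  ∫_0^1 27*x^6 dx = 27/7;
    ∫_0^1 -6*x^5 dx = -1;  ∫_0^1 9*x^4 dx = 9/5;  ∫_0^1 16*x^2 dx = 16/3;
    ∫_0^1 8*x dx = 4;  ∫_0^1 4 dx = 4.
  Sum: 1 − 9/4 + 27/7 − 1 + 9/5 + 16/3 + 4 + 4 = 7031/420.
  ∫_0^1 u'(x)^2 dx = ∫_0^1 (144*x^6 - 216*x^5 + 225*x^4 - 60*x^3 + 24*x + 4) dx. Term by term:
    ∫_0^1 144*x^6 dx = 144/7;  ∫_0^1 -216*x^5 dx = -36;  ∫_0^1 225*x^4 dx = 45;
    ∫_0^1 -60*x^3 dx = -15;  ∫_0^1 24*x dx = 12;  ∫_0^1 4 dx = 4.
  Sum: 144/7 − 36 + 45 − 15 + 12 + 4 = 214/7.
Adding: ||u||_{H^1}^2 = 7031/420 + 214/7 = 19871/420.


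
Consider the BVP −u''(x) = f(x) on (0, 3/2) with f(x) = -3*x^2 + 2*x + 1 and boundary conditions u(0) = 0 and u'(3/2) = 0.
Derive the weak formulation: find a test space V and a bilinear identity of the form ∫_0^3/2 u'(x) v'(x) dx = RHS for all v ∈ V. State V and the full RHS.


V = {v ∈ H^1(0, 3/2) : v(0) = 0} (test functions vanish at x = 0 where u is specified); weak form: ∫_0^3/2 u'v' dx = ∫_0^3/2 (-3*x^2 + 2*x + 1) v dx for all v ∈ V.

Multiply both sides by a test function v and integrate from 0 to 3/2:
  ∫_0^3/2 −u''(x) v(x) dx = ∫_0^3/2 f(x) v(x) dx.
Integrate the LHS by parts once:
  ∫_0^3/2 −u'' v dx = −[u'(x) v(x)]_0^3/2 + ∫_0^3/2 u'(x) v'(x) dx.
Thus ∫_0^3/2 u'(x) v'(x) dx = ∫_0^3/2 f(x) v(x) dx + [u'(x) v(x)]_0^3/2.
Choose V so that boundary terms are either known or forced to vanish.
Mixed BC: u(0) = 0 (Dirichlet) and u'(3/2) = 0 (Neumann). Define V = {v ∈ H^1(0, 3/2) : v(0) = 0}. Then [u' v]_0^3/2 = u'(3/2)·v(3/2) − u'(0)·0 = 0.
Weak formulation: find u (satisfying any essential BC) such that ∫_0^3/2 u'(x) v'(x) dx = ∫_0^3/2 f v dx for all v ∈ V (Dirichlet at 0 absorbed into V; the Neumann datum at x = 3/2 is zero, so no boundary term remains).
Substituting f(x) = -3*x^2 + 2*x + 1, the right-hand side is ∫_0^3/2 (-3*x^2 + 2*x + 1) v dx.


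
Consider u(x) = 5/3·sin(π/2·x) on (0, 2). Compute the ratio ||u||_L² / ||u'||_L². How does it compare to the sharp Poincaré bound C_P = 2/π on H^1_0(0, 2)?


||u||_L² / ||u'||_L² = 2/π = C_P.

u(x) = 5/3·sin(π/2·x), so u'(x) = 5*π*cos(π*x/2)/6.
Writing u(x) = A·sin(kπx/L) with A = 5/3 and k = 1, use ∫_0^L sin²(kπx/L) dx = L/2 and ∫_0^L cos²(kπx/L) dx = L/2.
u² = 25/9·sin²(π/2·x) and (u')² = 25*π^2/36·cos²(π/2·x), and each of sin², cos² integrates to L/2 = 1 over (0, 2).
∫_0^2 u² dx = 25/9, so ||u||_L² = 5/3.
∫_0^2 (u')² dx = 25*π^2/36, so ||u'||_L² = 5*π/6.
Ratio ||u||_L² / ||u'||_L² = 2/π.
Sharp Poincaré constant on H^1_0(0, 2) is C_P = L/π = 2/π, achieved by sin(π/2·x).
This is the k = 1 eigenfunction (up to amplitude), so the ratio equals the sharp Poincaré constant exactly.


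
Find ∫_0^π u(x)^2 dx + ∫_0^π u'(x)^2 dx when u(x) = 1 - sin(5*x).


||u||_{H^1(0,π)}^2 = -4/5 + 14*π

u'(x) = -5*cos(5*x).
Expand u² and (u')² and integrate term by term on (0, π), using: for integers n ≥ 1, ∫_0^π sin²(nx) dx = ∫_0^π cos²(nx) dx = π/2; for n ≠ n', ∫_0^π sin(nx)sin(n'x) dx = ∫_0^π cos(nx)cos(n'x) dx = 0; and by product-to-sum, ∫_0^π sin(nx)cos(n'x) dx = ½∫_0^π [sin((n+n')x) + sin((n−n')x)] dx, which is 0 when n+n' is even and 2n/(n²−n'²) when n+n' is odd (it need not vanish on (0, π)). For the constant mode: ∫_0^π 1 dx = π, ∫_0^π cos(nx) dx = 0, ∫_0^π sin(nx) dx = (1−(−1)^n)/n.
  u² squared terms: (1)²·∫1 dx = 1·π = π;  (-1)²·∫sin(5x)² dx = 1·π/2 = π/2.
  u² cross terms: 2·(1)·(-1)·∫1·sin(5x) dx = -2·(2/5) = -4/5.
  So ∫_0^π u² dx = π + π/2 − 4/5 = -4/5 + 3*π/2.
  (u')² squared terms: (-5)²·∫cos(5x)² dx = 25·π/2 = 25*π/2.
  So ∫_0^π (u')² dx = 25*π/2.
||u||_{H^1}^2 = (-4/5 + 3*π/2) + (25*π/2) = -4/5 + 14*π.


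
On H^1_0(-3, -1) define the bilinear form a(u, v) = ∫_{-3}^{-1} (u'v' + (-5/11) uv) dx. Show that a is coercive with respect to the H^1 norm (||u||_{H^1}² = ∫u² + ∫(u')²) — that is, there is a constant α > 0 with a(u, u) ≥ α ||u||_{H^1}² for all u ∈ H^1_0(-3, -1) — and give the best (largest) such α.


α = (-20/11 + π^2)/(4 + π^2)

Coercivity of a(·,·) on H^1_0(-3, -1) means a(u, u) ≥ α ||u||_{H^1}² for every u ∈ H^1_0.
The interval has length L = 2, and Poincaré/coercivity depend only on L. Here a(u, u) = ∫(u')² + (-5/11)·∫u².
Here c = -5/11 < 0 with |c| < (π/L)² = π^2/4, so coercivity still holds. The condition a(u,u) ≥ α||u||_{H^1}² reads (1−α)∫(u')² ≥ (α−c)∫u². Any admissible α is ≤ 1 (rapidly oscillating u have ∫u²/∫(u')² → 0), and α = 1 would force 0 ≥ (1−c)∫u², impossible since c < 1; so 1−α > 0. By the sharp Poincaré inequality on H^1_0 of an interval of length L, ∫(u')² ≥ (π/L)²∫u² with equality for the first sine mode sin(π(x−x₀)/L) (x₀ the left endpoint), so the inequality holds for all u iff (1−α)(π/L)² ≥ α − c, i.e. α ≤ ((π/L)² + c)/((π/L)² + 1) = (1 + c(L/π)²)/(1 + (L/π)²). (Direct route, valid since c ≤ 0: Poincaré gives c∫u² ≥ c(L/π)²∫(u')², so a(u,u) ≥ (1 + c(L/π)²)∫(u')², while ||u||_{H^1}² ≤ (1 + (L/π)²)∫(u')²; dividing yields the same α.) With (π/L)² = π^2/4 and c = -5/11, the largest admissible constant is α = ((π/L)² + c)/((π/L)² + 1).
Simplifying, α = (-20/11 + π^2)/(4 + π^2).


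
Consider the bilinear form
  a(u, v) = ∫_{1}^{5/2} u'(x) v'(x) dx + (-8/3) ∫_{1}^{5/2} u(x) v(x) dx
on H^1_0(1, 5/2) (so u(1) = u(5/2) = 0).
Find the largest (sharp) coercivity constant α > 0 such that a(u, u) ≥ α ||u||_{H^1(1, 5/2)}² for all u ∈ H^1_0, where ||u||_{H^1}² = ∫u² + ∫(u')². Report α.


α = 4*(-6 + π^2)/(9 + 4*π^2)

Coercivity of a(·,·) on H^1_0(1, 5/2) means a(u, u) ≥ α ||u||_{H^1}² for every u ∈ H^1_0.
The interval has length L = 3/2, and Poincaré/coercivity depend only on L. Here a(u, u) = ∫(u')² + (-8/3)·∫u².
Here c = -8/3 < 0 with |c| < (π/L)² = 4*π^2/9, so coercivity still holds. The condition a(u,u) ≥ α||u||_{H^1}² reads (1−α)∫(u')² ≥ (α−c)∫u². Any admissible α is ≤ 1 (rapidly oscillating u have ∫u²/∫(u')² → 0), and α = 1 would force 0 ≥ (1−c)∫u², impossible since c < 1; so 1−α > 0. By the sharp Poincaré inequality on H^1_0 of an interval of length L, ∫(u')² ≥ (π/L)²∫u² with equality for the first sine mode sin(π(x−x₀)/L) (x₀ the left endpoint), so the inequality holds for all u iff (1−α)(π/L)² ≥ α − c, i.e. α ≤ ((π/L)² + c)/((π/L)² + 1) = (1 + c(L/π)²)/(1 + (L/π)²). (Direct route, valid since c ≤ 0: Poincaré gives c∫u² ≥ c(L/π)²∫(u')², so a(u,u) ≥ (1 + c(L/π)²)∫(u')², while ||u||_{H^1}² ≤ (1 + (L/π)²)∫(u')²; dividing yields the same α.) With (π/L)² = 4*π^2/9 and c = -8/3, the largest admissible constant is α = ((π/L)² + c)/((π/L)² + 1).
Simplifying, α = 4*(-6 + π^2)/(9 + 4*π^2).


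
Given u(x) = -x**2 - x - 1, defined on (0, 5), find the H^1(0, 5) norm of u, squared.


||u||_{H^1}^2 = 7885/6

The H^1 norm (squared) on an interval (0, L) is
  ||u||_{H^1}^2 = ∫_0^L u(x)^2 dx + ∫_0^L u'(x)^2 dx.
Compute u'(x) = -2*x - 1.
Then u(x)^2 = x**4 + 2*x**3 + 3*x**2 + 2*x + 1 and u'(x)^2 = 4*x**2 + 4*x + 1.
Integrate each monomial from 0 to 5 using ∫_0^5 c·x^n dx = c·5^(n+1)/(n+1):
  ∫_0^5 u(x)^2 dx = ∫_0^5 (x^4 + 2*x^3 + 3*x^2 + 2*x + 1) dx. Term by term:
    ∫_0^5 x^4 dx = 625;  ∫_0^5 2*x^3 dx = 625/2;  ∫_0^5 3*x^2 dx = 125;
    ∫_0^5 2*x dx = 25;  ∫_0^5 1 dx = 5.
  Sum: 625 + 625/2 + 125 + 25 + 5 = 2185/2.
  ∫_0^5 u'(x)^2 dx = ∫_0^5 (4*x^2 + 4*x + 1) dx. Term by term:
    ∫_0^5 4*x^2 dx = 500/3;  ∫_0^5 4*x dx = 50;  ∫_0^5 1 dx = 5.
  Sum: 500/3 + 50 + 5 = 665/3.
Adding: ||u||_{H^1}^2 = 2185/2 + 665/3 = 7885/6.


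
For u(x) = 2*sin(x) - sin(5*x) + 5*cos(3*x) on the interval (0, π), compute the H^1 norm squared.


||u||_{H^1(0,π)}^2 = 142*π

u'(x) = -15*sin(3*x) + 2*cos(x) - 5*cos(5*x).
Expand u² and (u')² and integrate term by term on (0, π), using: for integers n ≥ 1, ∫_0^π sin²(nx) dx = ∫_0^π cos²(nx) dx = π/2; for n ≠ n', ∫_0^π sin(nx)sin(n'x) dx = ∫_0^π cos(nx)cos(n'x) dx = 0; and by product-to-sum, ∫_0^π sin(nx)cos(n'x) dx = ½∫_0^π [sin((n+n')x) + sin((n−n')x)] dx, which is 0 when n+n' is even and 2n/(n²−n'²) when n+n' is odd (it need not vanish on (0, π)).
  u² squared terms: (-1)²·∫sin(5x)² dx = 1·π/2 = π/2;  (2)²·∫sin(x)² dx = 4·π/2 = 2*π;  (5)²·∫cos(3x)² dx = 25·π/2 = 25*π/2.
  u² cross terms: 2·(-1)·(2)·∫sin(5x)·sin(x) dx = -4·(0) = 0;  2·(-1)·(5)·∫sin(5x)·cos(3x) dx = -10·(0) = 0;  2·(2)·(5)·∫sin(x)·cos(3x) dx = 20·(0) = 0.
  So ∫_0^π u² dx = π/2 + 2*π + 25*π/2 + 0 + 0 + 0 = 15*π.
  (u')² squared terms: (-15)²·∫sin(3x)² dx = 225·π/2 = 225*π/2;  (-5)²·∫cos(5x)² dx = 25·π/2 = 25*π/2;  (2)²·∫cos(x)² dx = 4·π/2 = 2*π.
  (u')² cross terms: 2·(-15)·(-5)·∫sin(3x)·cos(5x) dx = 150·(0) = 0;  2·(-15)·(2)·∫sin(3x)·cos(x) dx = -60·(0) = 0;  2·(-5)·(2)·∫cos(5x)·cos(x) dx = -20·(0) = 0.
  So ∫_0^π (u')² dx = 225*π/2 + 25*π/2 + 2*π + 0 + 0 + 0 = 127*π.
||u||_{H^1}^2 = (15*π) + (127*π) = 142*π.


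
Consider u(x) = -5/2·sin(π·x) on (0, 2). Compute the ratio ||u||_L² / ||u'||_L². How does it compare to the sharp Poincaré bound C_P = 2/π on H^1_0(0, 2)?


||u||_L² / ||u'||_L² = 1/π < C_P = 2/π.

u(x) = -5/2·sin(π·x), so u'(x) = -5*π*cos(π*x)/2.
Writing u(x) = A·sin(kπx/L) with A = -5/2 and k = 2, use ∫_0^L sin²(kπx/L) dx = L/2 and ∫_0^L cos²(kπx/L) dx = L/2.
u² = 25/4·sin²(π·x) and (u')² = 25*π^2/4·cos²(π·x), and each of sin², cos² integrates to L/2 = 1 over (0, 2).
∫_0^2 u² dx = 25/4, so ||u||_L² = 5/2.
∫_0^2 (u')² dx = 25*π^2/4, so ||u'||_L² = 5*π/2.
Ratio ||u||_L² / ||u'||_L² = 1/π.
Sharp Poincaré constant on H^1_0(0, 2) is C_P = L/π = 2/π, achieved by sin(π/2·x).
This is the k = 2 harmonic; the ratio L/(kπ) is strictly less than C_P = L/π, consistent with the sharp inequality ||u||_L² ≤ C_P ||u'||_L².


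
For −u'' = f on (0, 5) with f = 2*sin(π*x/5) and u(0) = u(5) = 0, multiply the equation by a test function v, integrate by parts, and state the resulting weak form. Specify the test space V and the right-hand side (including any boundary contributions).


V = H^1_0(0, 5) (so v(0) = v(5) = 0); weak form: ∫_0^5 u'v' dx = ∫_0^5 (2*sin(π*x/5)) v dx for all v ∈ V.

Multiply both sides by a test function v and integrate from 0 to 5:
  ∫_0^5 −u''(x) v(x) dx = ∫_0^5 f(x) v(x) dx.
Integrate the LHS by parts once:
  ∫_0^5 −u'' v dx = −[u'(x) v(x)]_0^5 + ∫_0^5 u'(x) v'(x) dx.
Thus ∫_0^5 u'(x) v'(x) dx = ∫_0^5 f(x) v(x) dx + [u'(x) v(x)]_0^5.
Choose V so that boundary terms are either known or forced to vanish.
u is Dirichlet: u(0) = u(5) = 0. Let V = H^1_0(0, 5); then v(0) = v(5) = 0, and [u' v]_0^5 = 0.
Weak formulation: find u (satisfying any essential BC) such that ∫_0^5 u'(x) v'(x) dx = ∫_0^5 f v dx for all v ∈ V.
Substituting f(x) = 2*sin(π*x/5), the right-hand side is ∫_0^5 (2*sin(π*x/5)) v dx.


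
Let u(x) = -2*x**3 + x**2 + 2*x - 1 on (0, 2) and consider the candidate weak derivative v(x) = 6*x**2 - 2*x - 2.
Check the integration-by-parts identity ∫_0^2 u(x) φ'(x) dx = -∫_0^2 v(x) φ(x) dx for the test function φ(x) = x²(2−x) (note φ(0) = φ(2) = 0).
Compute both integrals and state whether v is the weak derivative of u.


LHS = 104/15, RHS = -104/15. No, v is not the weak derivative of u.

u(x) = -2*x**3 + x**2 + 2*x - 1, classical derivative u'(x) = -6*x**2 + 2*x + 2.
φ(x) = x²(2−x), so φ'(x) = x*(4 - 3*x).
Note φ(0) = φ(2) = 0, so the boundary term u·φ vanishes.
LHS = ∫_0^2 u(x) φ'(x) dx = ∫_0^2 (6*x^5 - 11*x^4 - 2*x^3 + 11*x^2 - 4*x) dx. Term by term:
  ∫_0^2 6*x^5 dx = 64;  ∫_0^2 -11*x^4 dx = -352/5;  ∫_0^2 -2*x^3 dx = -8;
  ∫_0^2 11*x^2 dx = 88/3;  ∫_0^2 -4*x dx = -8.
Sum: 64 − 352/5 − 8 + 88/3 − 8 = 104/15.
So LHS = 104/15.
∫_0^2 v(x) φ(x) dx = ∫_0^2 (-6*x^5 + 14*x^4 - 2*x^3 - 4*x^2) dx. Term by term:
  ∫_0^2 -6*x^5 dx = -64;  ∫_0^2 14*x^4 dx = 448/5;  ∫_0^2 -2*x^3 dx = -8;
  ∫_0^2 -4*x^2 dx = -32/3.
Sum: -64 + 448/5 − 8 − 32/3 = 104/15.
So RHS = -∫_0^2 v(x) φ(x) dx = -104/15.
LHS − RHS = 208/15 ≠ 0, so the identity fails.
(For a valid weak derivative the identity must hold for EVERY test function, in particular this one. The failure shows v is NOT the weak derivative of u.)
Correct weak derivative would be u'(x) = -6*x**2 + 2*x + 2.


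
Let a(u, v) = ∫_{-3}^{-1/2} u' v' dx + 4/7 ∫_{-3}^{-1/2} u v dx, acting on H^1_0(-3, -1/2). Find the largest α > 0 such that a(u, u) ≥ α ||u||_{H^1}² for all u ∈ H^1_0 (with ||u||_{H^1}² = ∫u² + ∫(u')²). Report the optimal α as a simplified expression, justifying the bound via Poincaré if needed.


α = 4*(25 + 7*π^2)/(7*(25 + 4*π^2))

Coercivity of a(·,·) on H^1_0(-3, -1/2) means a(u, u) ≥ α ||u||_{H^1}² for every u ∈ H^1_0.
The interval has length L = 5/2, and Poincaré/coercivity depend only on L. Here a(u, u) = ∫(u')² + (4/7)·∫u².
Here 0 < c = 4/7 < 1. The condition a(u,u) ≥ α||u||_{H^1}² reads (1−α)∫(u')² ≥ (α−c)∫u². Any admissible α is ≤ 1 (rapidly oscillating u have ∫u²/∫(u')² → 0), and α = 1 would force 0 ≥ (1−c)∫u², impossible since c < 1; so 1−α > 0. By the sharp Poincaré inequality on H^1_0 of an interval of length L, ∫(u')² ≥ (π/L)²∫u² with equality for the first sine mode sin(π(x−x₀)/L) (x₀ the left endpoint), so the inequality holds for all u iff (1−α)(π/L)² ≥ α − c, i.e. α ≤ ((π/L)² + c)/((π/L)² + 1) = (1 + c(L/π)²)/(1 + (L/π)²). With (π/L)² = 4*π^2/25 and c = 4/7, the largest admissible constant is α = ((π/L)² + c)/((π/L)² + 1).
Simplifying, α = 4*(25 + 7*π^2)/(7*(25 + 4*π^2)).


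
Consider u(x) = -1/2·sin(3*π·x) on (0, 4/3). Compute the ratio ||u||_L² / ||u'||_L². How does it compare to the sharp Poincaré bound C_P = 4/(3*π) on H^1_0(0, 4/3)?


||u||_L² / ||u'||_L² = 1/(3*π) < C_P = 4/(3*π).

u(x) = -1/2·sin(3*π·x), so u'(x) = -3*π*cos(3*π*x)/2.
Writing u(x) = A·sin(kπx/L) with A = -1/2 and k = 4, use ∫_0^L sin²(kπx/L) dx = L/2 and ∫_0^L cos²(kπx/L) dx = L/2.
u² = 1/4·sin²(3*π·x) and (u')² = 9*π^2/4·cos²(3*π·x), and each of sin², cos² integrates to L/2 = 2/3 over (0, 4/3).
∫_0^4/3 u² dx = 1/6, so ||u||_L² = sqrt(6)/6.
∫_0^4/3 (u')² dx = 3*π^2/2, so ||u'||_L² = sqrt(6)*π/2.
Ratio ||u||_L² / ||u'||_L² = 1/(3*π).
Sharp Poincaré constant on H^1_0(0, 4/3) is C_P = L/π = 4/(3*π), achieved by sin(3*π/4·x).
This is the k = 4 harmonic; the ratio L/(kπ) is strictly less than C_P = L/π, consistent with the sharp inequality ||u||_L² ≤ C_P ||u'||_L².


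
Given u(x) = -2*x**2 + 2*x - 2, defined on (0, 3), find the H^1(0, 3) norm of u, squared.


||u||_{H^1}^2 = 1002/5

The H^1 norm (squared) on an interval (0, L) is
  ||u||_{H^1}^2 = ∫_0^L u(x)^2 dx + ∫_0^L u'(x)^2 dx.
Compute u'(x) = 2 - 4*x.
Then u(x)^2 = 4*x**4 - 8*x**3 + 12*x**2 - 8*x + 4 and u'(x)^2 = 16*x**2 - 16*x + 4.
Integrate each monomial from 0 to 3 using ∫_0^3 c·x^n dx = c·3^(n+1)/(n+1):
  ∫_0^3 u(x)^2 dx = ∫_0^3 (4*x^4 - 8*x^3 + 12*x^2 - 8*x + 4) dx. Term by term:
    ∫_0^3 4*x^4 dx = 972/5;  ∫_0^3 -8*x^3 dx = -162;  ∫_0^3 12*x^2 dx = 108;
    ∫_0^3 -8*x dx = -36;  ∫_0^3 4 dx = 12.
  Sum: 972/5 − 162 + 108 − 36 + 12 = 582/5.
  ∫_0^3 u'(x)^2 dx = ∫_0^3 (16*x^2 - 16*x + 4) dx. Term by term:
    ∫_0^3 16*x^2 dx = 144;  ∫_0^3 -16*x dx = -72;  ∫_0^3 4 dx = 12.
  Sum: 144 − 72 + 12 = 84.
Adding: ||u||_{H^1}^2 = 582/5 + 84 = 1002/5.


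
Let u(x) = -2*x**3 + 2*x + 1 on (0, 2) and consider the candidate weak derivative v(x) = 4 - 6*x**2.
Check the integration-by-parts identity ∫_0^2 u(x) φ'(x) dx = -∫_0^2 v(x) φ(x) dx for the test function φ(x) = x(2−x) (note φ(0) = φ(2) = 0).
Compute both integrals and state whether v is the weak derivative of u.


LHS = 104/15, RHS = 64/15. No, v is not the weak derivative of u.

u(x) = -2*x**3 + 2*x + 1, classical derivative u'(x) = 2 - 6*x**2.
φ(x) = x(2−x), so φ'(x) = 2 - 2*x.
Note φ(0) = φ(2) = 0, so the boundary term u·φ vanishes.
LHS = ∫_0^2 u(x) φ'(x) dx = ∫_0^2 (4*x^4 - 4*x^3 - 4*x^2 + 2*x + 2) dx. Term by term:
  ∫_0^2 4*x^4 dx = 128/5;  ∫_0^2 -4*x^3 dx = -16;  ∫_0^2 -4*x^2 dx = -32/3;
  ∫_0^2 2*x dx = 4;  ∫_0^2 2 dx = 4.
Sum: 128/5 − 16 − 32/3 + 4 + 4 = 104/15.
So LHS = 104/15.
∫_0^2 v(x) φ(x) dx = ∫_0^2 (6*x^4 - 12*x^3 - 4*x^2 + 8*x) dx. Term by term:
  ∫_0^2 6*x^4 dx = 192/5;  ∫_0^2 -12*x^3 dx = -48;  ∫_0^2 -4*x^2 dx = -32/3;
  ∫_0^2 8*x dx = 16.
Sum: 192/5 − 48 − 32/3 + 16 = -64/15.
So RHS = -∫_0^2 v(x) φ(x) dx = 64/15.
LHS − RHS = 8/3 ≠ 0, so the identity fails.
(For a valid weak derivative the identity must hold for EVERY test function, in particular this one. The failure shows v is NOT the weak derivative of u.)
Correct weak derivative would be u'(x) = 2 - 6*x**2.


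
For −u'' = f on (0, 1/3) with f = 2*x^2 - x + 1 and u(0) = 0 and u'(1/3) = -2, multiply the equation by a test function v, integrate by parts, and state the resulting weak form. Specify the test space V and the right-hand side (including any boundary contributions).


V = {v ∈ H^1(0, 1/3) : v(0) = 0} (test functions vanish at x = 0 where u is specified); weak form: ∫_0^1/3 u'v' dx = ∫_0^1/3 (2*x^2 - x + 1) v dx − 2·v(1/3) for all v ∈ V.

Multiply both sides by a test function v and integrate from 0 to 1/3:
  ∫_0^1/3 −u''(x) v(x) dx = ∫_0^1/3 f(x) v(x) dx.
Integrate the LHS by parts once:
  ∫_0^1/3 −u'' v dx = −[u'(x) v(x)]_0^1/3 + ∫_0^1/3 u'(x) v'(x) dx.
Thus ∫_0^1/3 u'(x) v'(x) dx = ∫_0^1/3 f(x) v(x) dx + [u'(x) v(x)]_0^1/3.
Choose V so that boundary terms are either known or forced to vanish.
Mixed BC: u(0) = 0 (Dirichlet) and u'(1/3) = -2 (Neumann). Define V = {v ∈ H^1(0, 1/3) : v(0) = 0}. Then [u' v]_0^1/3 = u'(1/3)·v(1/3) − u'(0)·0 = − 2·v(1/3).
Weak formulation: find u (satisfying any essential BC) such that ∫_0^1/3 u'(x) v'(x) dx = ∫_0^1/3 f v dx − 2·v(1/3) for all v ∈ V (Dirichlet at 0 absorbed into V; Neumann datum at x = 1/3 contributes the boundary term).
Substituting f(x) = 2*x^2 - x + 1, the right-hand side is ∫_0^1/3 (2*x^2 - x + 1) v dx − 2·v(1/3).


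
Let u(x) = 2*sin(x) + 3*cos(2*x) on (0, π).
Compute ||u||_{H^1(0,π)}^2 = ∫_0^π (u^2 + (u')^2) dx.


||u||_{H^1(0,π)}^2 = -40 + 53*π/2

u'(x) = -6*sin(2*x) + 2*cos(x).
Expand u² and (u')² and integrate term by term on (0, π), using: for integers n ≥ 1, ∫_0^π sin²(nx) dx = ∫_0^π cos²(nx) dx = π/2; for n ≠ n', ∫_0^π sin(nx)sin(n'x) dx = ∫_0^π cos(nx)cos(n'x) dx = 0; and by product-to-sum, ∫_0^π sin(nx)cos(n'x) dx = ½∫_0^π [sin((n+n')x) + sin((n−n')x)] dx, which is 0 when n+n' is even and 2n/(n²−n'²) when n+n' is odd (it need not vanish on (0, π)).
  u² squared terms: (2)²·∫sin(x)² dx = 4·π/2 = 2*π;  (3)²·∫cos(2x)² dx = 9·π/2 = 9*π/2.
  u² cross terms: 2·(2)·(3)·∫sin(x)·cos(2x) dx = 12·(-2/3) = -8.
  So ∫_0^π u² dx = 2*π + 9*π/2 − 8 = -8 + 13*π/2.
  (u')² squared terms: (-6)²·∫sin(2x)² dx = 36·π/2 = 18*π;  (2)²·∫cos(x)² dx = 4·π/2 = 2*π.
  (u')² cross terms: 2·(-6)·(2)·∫sin(2x)·cos(x) dx = -24·(4/3) = -32.
  So ∫_0^π (u')² dx = 18*π + 2*π − 32 = -32 + 20*π.
||u||_{H^1}^2 = (-8 + 13*π/2) + (-32 + 20*π) = -40 + 53*π/2.


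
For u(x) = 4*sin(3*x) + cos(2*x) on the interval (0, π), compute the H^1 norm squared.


||u||_{H^1(0,π)}^2 = 48 + 165*π/2

u'(x) = -2*sin(2*x) + 12*cos(3*x).
Expand u² and (u')² and integrate term by term on (0, π), using: for integers n ≥ 1, ∫_0^π sin²(nx) dx = ∫_0^π cos²(nx) dx = π/2; for n ≠ n', ∫_0^π sin(nx)sin(n'x) dx = ∫_0^π cos(nx)cos(n'x) dx = 0; and by product-to-sum, ∫_0^π sin(nx)cos(n'x) dx = ½∫_0^π [sin((n+n')x) + sin((n−n')x)] dx, which is 0 when n+n' is even and 2n/(n²−n'²) when n+n' is odd (it need not vanish on (0, π)).
  u² squared terms: (4)²·∫sin(3x)² dx = 16·π/2 = 8*π;  (1)²·∫cos(2x)² dx = 1·π/2 = π/2.
  u² cross terms: 2·(4)·(1)·∫sin(3x)·cos(2x) dx = 8·(6/5) = 48/5.
  So ∫_0^π u² dx = 8*π + π/2 + 48/5 = 48/5 + 17*π/2.
  (u')² squared terms: (-2)²·∫sin(2x)² dx = 4·π/2 = 2*π;  (12)²·∫cos(3x)² dx = 144·π/2 = 72*π.
  (u')² cross terms: 2·(-2)·(12)·∫sin(2x)·cos(3x) dx = -48·(-4/5) = 192/5.
  So ∫_0^π (u')² dx = 2*π + 72*π + 192/5 = 192/5 + 74*π.
||u||_{H^1}^2 = (48/5 + 17*π/2) + (192/5 + 74*π) = 48 + 165*π/2.


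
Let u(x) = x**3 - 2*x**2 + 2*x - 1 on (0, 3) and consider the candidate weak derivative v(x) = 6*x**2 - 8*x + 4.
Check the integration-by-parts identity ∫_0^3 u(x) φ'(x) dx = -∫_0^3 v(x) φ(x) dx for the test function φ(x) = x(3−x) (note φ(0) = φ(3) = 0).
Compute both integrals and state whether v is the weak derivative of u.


LHS = -369/20, RHS = -369/10. No, v is not the weak derivative of u.

u(x) = x**3 - 2*x**2 + 2*x - 1, classical derivative u'(x) = 3*x**2 - 4*x + 2.
φ(x) = x(3−x), so φ'(x) = 3 - 2*x.
Note φ(0) = φ(3) = 0, so the boundary term u·φ vanishes.
LHS = ∫_0^3 u(x) φ'(x) dx = ∫_0^3 (-2*x^4 + 7*x^3 - 10*x^2 + 8*x - 3) dx. Term by term:
  ∫_0^3 -2*x^4 dx = -486/5;  ∫_0^3 7*x^3 dx = 567/4;  ∫_0^3 -10*x^2 dx = -90;
  ∫_0^3 8*x dx = 36;  ∫_0^3 -3 dx = -9.
Sum: -486/5 + 567/4 − 90 + 36 − 9 = -369/20.
So LHS = -369/20.
∫_0^3 v(x) φ(x) dx = ∫_0^3 (-6*x^4 + 26*x^3 - 28*x^2 + 12*x) dx. Term by term:
  ∫_0^3 -6*x^4 dx = -1458/5;  ∫_0^3 26*x^3 dx = 1053/2;  ∫_0^3 -28*x^2 dx = -252;
  ∫_0^3 12*x dx = 54.
Sum: -1458/5 + 1053/2 − 252 + 54 = 369/10.
So RHS = -∫_0^3 v(x) φ(x) dx = -369/10.
LHS − RHS = 369/20 ≠ 0, so the identity fails.
(For a valid weak derivative the identity must hold for EVERY test function, in particular this one. The failure shows v is NOT the weak derivative of u.)
Correct weak derivative would be u'(x) = 3*x**2 - 4*x + 2.


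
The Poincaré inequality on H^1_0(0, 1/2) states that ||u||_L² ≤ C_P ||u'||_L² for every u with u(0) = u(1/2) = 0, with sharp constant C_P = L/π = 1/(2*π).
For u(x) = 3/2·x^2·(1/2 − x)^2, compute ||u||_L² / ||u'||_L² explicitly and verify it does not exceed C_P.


||u||_L² / ||u'||_L² = sqrt(3)/12 < C_P = 1/(2*π).

u(x) = 3/2·x^2·(1/2 − x)^2, so u'(x) = 3*x*(2*x - 1)*(4*x - 1)/4.
u(x) = 3/2·x^2·(1/2 − x)^2 vanishes at x = 0 and x = 1/2, so u ∈ H^1_0(0, 1/2). Differentiate via the product rule and integrate the resulting polynomials term by term.
  ∫_0^1/2 u² dx = ∫_0^1/2 (9*x^8/4 - 9*x^7/2 + 27*x^6/8 - 9*x^5/8 + 9*x^4/64) dx. Term by term:
    ∫_0^1/2 9*x^8/4 dx = 1/2048;  ∫_0^1/2 -9*x^7/2 dx = -9/4096;  ∫_0^1/2 27*x^6/8 dx = 27/7168;
    ∫_0^1/2 -9*x^5/8 dx = -3/1024;  ∫_0^1/2 9*x^4/64 dx = 9/10240.
  Sum: 1/2048 − 9/4096 + 27/7168 − 3/1024 + 9/10240 = 1/143360.
  ∫_0^1/2 (u')² dx = ∫_0^1/2 (36*x^6 - 54*x^5 + 117*x^4/4 - 27*x^3/4 + 9*x^2/16) dx. Term by term:
    ∫_0^1/2 36*x^6 dx = 9/224;  ∫_0^1/2 -54*x^5 dx = -9/64;  ∫_0^1/2 117*x^4/4 dx = 117/640;
    ∫_0^1/2 -27*x^3/4 dx = -27/256;  ∫_0^1/2 9*x^2/16 dx = 3/128.
  Sum: 9/224 − 9/64 + 117/640 − 27/256 + 3/128 = 3/8960.
∫_0^1/2 u² dx = 1/143360, so ||u||_L² = sqrt(35)/2240.
∫_0^1/2 (u')² dx = 3/8960, so ||u'||_L² = sqrt(105)/560.
Ratio ||u||_L² / ||u'||_L² = sqrt(3)/12.
Sharp Poincaré constant on H^1_0(0, 1/2) is C_P = L/π = 1/(2*π), achieved by sin(2*π·x).
A polynomial bump cannot attain the sharp Poincaré constant (only the first sine eigenfunction does), so the ratio is strictly less than C_P, consistent with ||u||_L² ≤ C_P ||u'||_L².


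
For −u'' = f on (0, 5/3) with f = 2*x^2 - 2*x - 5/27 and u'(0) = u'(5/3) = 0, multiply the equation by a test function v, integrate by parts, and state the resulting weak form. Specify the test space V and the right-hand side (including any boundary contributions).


V = H^1(0, 5/3) (no boundary constraint on v; u is determined up to an additive constant); weak form: ∫_0^5/3 u'v' dx = ∫_0^5/3 (2*x^2 - 2*x - 5/27) v dx for all v ∈ V.

Multiply both sides by a test function v and integrate from 0 to 5/3:
  ∫_0^5/3 −u''(x) v(x) dx = ∫_0^5/3 f(x) v(x) dx.
Integrate the LHS by parts once:
  ∫_0^5/3 −u'' v dx = −[u'(x) v(x)]_0^5/3 + ∫_0^5/3 u'(x) v'(x) dx.
Thus ∫_0^5/3 u'(x) v'(x) dx = ∫_0^5/3 f(x) v(x) dx + [u'(x) v(x)]_0^5/3.
Choose V so that boundary terms are either known or forced to vanish.
u has homogeneous Neumann: u'(0) = u'(5/3) = 0. So [u' v]_0^5/3 = 0·v(5/3) − 0·v(0) = 0 for any v; take V = H^1(0, 5/3).
Weak formulation: find u (satisfying any essential BC) such that ∫_0^5/3 u'(x) v'(x) dx = ∫_0^5/3 f v dx for all v ∈ V (homogeneous Neumann, so boundary terms vanish).
Substituting f(x) = 2*x^2 - 2*x - 5/27, the right-hand side is ∫_0^5/3 (2*x^2 - 2*x - 5/27) v dx.
Compatibility check (pure Neumann): taking v ≡ 1 ∈ V gives 0 = ∫_0^5/3 f dx + (0) − (0), i.e. ∫_0^5/3 f dx must equal u'(0) − u'(5/3) = 0. Indeed ∫_0^5/3 (2*x^2 - 2*x - 5/27) dx = 0, so the data are compatible. The solution is then unique only up to an additive constant (fix it e.g. by requiring ∫_0^5/3 u dx = 0).


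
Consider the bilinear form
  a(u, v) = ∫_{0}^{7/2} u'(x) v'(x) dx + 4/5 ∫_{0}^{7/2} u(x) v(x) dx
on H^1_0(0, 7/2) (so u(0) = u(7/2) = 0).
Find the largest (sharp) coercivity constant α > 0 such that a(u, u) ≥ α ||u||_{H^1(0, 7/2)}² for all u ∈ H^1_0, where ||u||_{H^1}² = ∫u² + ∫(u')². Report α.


α = 4*(49 + 5*π^2)/(5*(4*π^2 + 49))

Coercivity of a(·,·) on H^1_0(0, 7/2) means a(u, u) ≥ α ||u||_{H^1}² for every u ∈ H^1_0.
The interval has length L = 7/2, and Poincaré/coercivity depend only on L. Here a(u, u) = ∫(u')² + (4/5)·∫u².
Here 0 < c = 4/5 < 1. The condition a(u,u) ≥ α||u||_{H^1}² reads (1−α)∫(u')² ≥ (α−c)∫u². Any admissible α is ≤ 1 (rapidly oscillating u have ∫u²/∫(u')² → 0), and α = 1 would force 0 ≥ (1−c)∫u², impossible since c < 1; so 1−α > 0. By the sharp Poincaré inequality on H^1_0 of an interval of length L, ∫(u')² ≥ (π/L)²∫u² with equality for the first sine mode sin(π(x−x₀)/L) (x₀ the left endpoint), so the inequality holds for all u iff (1−α)(π/L)² ≥ α − c, i.e. α ≤ ((π/L)² + c)/((π/L)² + 1) = (1 + c(L/π)²)/(1 + (L/π)²). With (π/L)² = 4*π^2/49 and c = 4/5, the largest admissible constant is α = ((π/L)² + c)/((π/L)² + 1).
Simplifying, α = 4*(49 + 5*π^2)/(5*(4*π^2 + 49)).


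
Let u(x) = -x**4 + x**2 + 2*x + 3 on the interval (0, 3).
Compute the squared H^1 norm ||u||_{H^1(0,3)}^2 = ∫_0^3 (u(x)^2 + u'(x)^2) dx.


||u||_{H^1}^2 = 25332/5

The H^1 norm (squared) on an interval (0, L) is
  ||u||_{H^1}^2 = ∫_0^L u(x)^2 dx + ∫_0^L u'(x)^2 dx.
Compute u'(x) = -4*x**3 + 2*x + 2.
Then u(x)^2 = x**8 - 2*x**6 - 4*x**5 - 5*x**4 + 4*x**3 + 10*x**2 + 12*x + 9 and u'(x)^2 = 16*x**6 - 16*x**4 - 16*x**3 + 4*x**2 + 8*x + 4.
Integrate each monomial from 0 to 3 using ∫_0^3 c·x^n dx = c·3^(n+1)/(n+1):
  ∫_0^3 u(x)^2 dx = ∫_0^3 (x^8 - 2*x^6 - 4*x^5 - 5*x^4 + 4*x^3 + 10*x^2 + 12*x + 9) dx. Term by term:
    ∫_0^3 x^8 dx = 2187;  ∫_0^3 -2*x^6 dx = -4374/7;  ∫_0^3 -4*x^5 dx = -486;
    ∫_0^3 -5*x^4 dx = -243;  ∫_0^3 4*x^3 dx = 81;  ∫_0^3 10*x^2 dx = 90;
    ∫_0^3 12*x dx = 54;  ∫_0^3 9 dx = 27.
  Sum: 2187 − 4374/7 − 486 − 243 + 81 + 90 + 54 + 27 = 7596/7.
  ∫_0^3 u'(x)^2 dx = ∫_0^3 (16*x^6 - 16*x^4 - 16*x^3 + 4*x^2 + 8*x + 4) dx. Term by term:
    ∫_0^3 16*x^6 dx = 34992/7;  ∫_0^3 -16*x^4 dx = -3888/5;  ∫_0^3 -16*x^3 dx = -324;
    ∫_0^3 4*x^2 dx = 36;  ∫_0^3 8*x dx = 36;  ∫_0^3 4 dx = 12.
  Sum: 34992/7 − 3888/5 − 324 + 36 + 36 + 12 = 139344/35.
Adding: ||u||_{H^1}^2 = 7596/7 + 139344/35 = 25332/5.


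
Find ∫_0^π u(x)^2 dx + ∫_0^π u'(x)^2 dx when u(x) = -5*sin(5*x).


||u||_{H^1(0,π)}^2 = 325*π

u'(x) = -25*cos(5*x).
Expand u² and (u')² and integrate term by term on (0, π), using: for integers n ≥ 1, ∫_0^π sin²(nx) dx = ∫_0^π cos²(nx) dx = π/2; for n ≠ n', ∫_0^π sin(nx)sin(n'x) dx = ∫_0^π cos(nx)cos(n'x) dx = 0; and by product-to-sum, ∫_0^π sin(nx)cos(n'x) dx = ½∫_0^π [sin((n+n')x) + sin((n−n')x)] dx, which is 0 when n+n' is even and 2n/(n²−n'²) when n+n' is odd (it need not vanish on (0, π)).
  u² squared terms: (-5)²·∫sin(5x)² dx = 25·π/2 = 25*π/2.
  So ∫_0^π u² dx = 25*π/2.
  (u')² squared terms: (-25)²·∫cos(5x)² dx = 625·π/2 = 625*π/2.
  So ∫_0^π (u')² dx = 625*π/2.
||u||_{H^1}^2 = (25*π/2) + (625*π/2) = 325*π.


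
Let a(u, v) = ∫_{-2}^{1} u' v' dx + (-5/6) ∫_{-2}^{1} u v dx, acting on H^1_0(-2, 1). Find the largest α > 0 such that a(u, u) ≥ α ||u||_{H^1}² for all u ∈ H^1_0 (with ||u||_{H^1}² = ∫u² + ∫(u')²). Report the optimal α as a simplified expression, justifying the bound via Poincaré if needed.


α = (-15/2 + π^2)/(9 + π^2)

Coercivity of a(·,·) on H^1_0(-2, 1) means a(u, u) ≥ α ||u||_{H^1}² for every u ∈ H^1_0.
The interval has length L = 3, and Poincaré/coercivity depend only on L. Here a(u, u) = ∫(u')² + (-5/6)·∫u².
Here c = -5/6 < 0 with |c| < (π/L)² = π^2/9, so coercivity still holds. The condition a(u,u) ≥ α||u||_{H^1}² reads (1−α)∫(u')² ≥ (α−c)∫u². Any admissible α is ≤ 1 (rapidly oscillating u have ∫u²/∫(u')² → 0), and α = 1 would force 0 ≥ (1−c)∫u², impossible since c < 1; so 1−α > 0. By the sharp Poincaré inequality on H^1_0 of an interval of length L, ∫(u')² ≥ (π/L)²∫u² with equality for the first sine mode sin(π(x−x₀)/L) (x₀ the left endpoint), so the inequality holds for all u iff (1−α)(π/L)² ≥ α − c, i.e. α ≤ ((π/L)² + c)/((π/L)² + 1) = (1 + c(L/π)²)/(1 + (L/π)²). (Direct route, valid since c ≤ 0: Poincaré gives c∫u² ≥ c(L/π)²∫(u')², so a(u,u) ≥ (1 + c(L/π)²)∫(u')², while ||u||_{H^1}² ≤ (1 + (L/π)²)∫(u')²; dividing yields the same α.) With (π/L)² = π^2/9 and c = -5/6, the largest admissible constant is α = ((π/L)² + c)/((π/L)² + 1).
Simplifying, α = (-15/2 + π^2)/(9 + π^2).


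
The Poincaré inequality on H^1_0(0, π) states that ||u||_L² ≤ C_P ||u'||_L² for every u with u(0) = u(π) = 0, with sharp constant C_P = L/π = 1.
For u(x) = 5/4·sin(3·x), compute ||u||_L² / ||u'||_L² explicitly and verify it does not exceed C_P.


||u||_L² / ||u'||_L² = 1/3 < C_P = 1.

u(x) = 5/4·sin(3·x), so u'(x) = 15*cos(3*x)/4.
Writing u(x) = A·sin(kπx/L) with A = 5/4 and k = 3, use ∫_0^L sin²(kπx/L) dx = L/2 and ∫_0^L cos²(kπx/L) dx = L/2.
u² = 25/16·sin²(3·x) and (u')² = 225/16·cos²(3·x), and each of sin², cos² integrates to L/2 = π/2 over (0, π).
∫_0^π u² dx = 25*π/32, so ||u||_L² = 5*sqrt(2)*sqrt(π)/8.
∫_0^π (u')² dx = 225*π/32, so ||u'||_L² = 15*sqrt(2)*sqrt(π)/8.
Ratio ||u||_L² / ||u'||_L² = 1/3.
Sharp Poincaré constant on H^1_0(0, π) is C_P = L/π = 1, achieved by sin(x).
This is the k = 3 harmonic; the ratio L/(kπ) is strictly less than C_P = L/π, consistent with the sharp inequality ||u||_L² ≤ C_P ||u'||_L².


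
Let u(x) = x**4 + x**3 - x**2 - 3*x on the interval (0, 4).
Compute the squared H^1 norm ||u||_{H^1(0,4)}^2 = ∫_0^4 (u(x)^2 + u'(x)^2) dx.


||u||_{H^1}^2 = 27464876/315

The H^1 norm (squared) on an interval (0, L) is
  ||u||_{H^1}^2 = ∫_0^L u(x)^2 dx + ∫_0^L u'(x)^2 dx.
Compute u'(x) = 4*x**3 + 3*x**2 - 2*x - 3.
Then u(x)^2 = x**8 + 2*x**7 - x**6 - 8*x**5 - 5*x**4 + 6*x**3 + 9*x**2 and u'(x)^2 = 16*x**6 + 24*x**5 - 7*x**4 - 36*x**3 - 14*x**2 + 12*x + 9.
Integrate each monomial from 0 to 4 using ∫_0^4 c·x^n dx = c·4^(n+1)/(n+1):
  ∫_0^4 u(x)^2 dx = ∫_0^4 (x^8 + 2*x^7 - x^6 - 8*x^5 - 5*x^4 + 6*x^3 + 9*x^2) dx. Term by term:
    ∫_0^4 x^8 dx = 262144/9;  ∫_0^4 2*x^7 dx = 16384;  ∫_0^4 -x^6 dx = -16384/7;
    ∫_0^4 -8*x^5 dx = -16384/3;  ∫_0^4 -5*x^4 dx = -1024;  ∫_0^4 6*x^3 dx = 384;
    ∫_0^4 9*x^2 dx = 192.
  Sum: 262144/9 + 16384 − 16384/7 − 16384/3 − 1024 + 384 + 192 = 2347456/63.
  ∫_0^4 u'(x)^2 dx = ∫_0^4 (16*x^6 + 24*x^5 - 7*x^4 - 36*x^3 - 14*x^2 + 12*x + 9) dx. Term by term:
    ∫_0^4 16*x^6 dx = 262144/7;  ∫_0^4 24*x^5 dx = 16384;  ∫_0^4 -7*x^4 dx = -7168/5;
    ∫_0^4 -36*x^3 dx = -2304;  ∫_0^4 -14*x^2 dx = -896/3;  ∫_0^4 12*x dx = 96;
    ∫_0^4 9 dx = 36.
  Sum: 262144/7 + 16384 − 7168/5 − 2304 − 896/3 + 96 + 36 = 5242532/105.
Adding: ||u||_{H^1}^2 = 2347456/63 + 5242532/105 = 27464876/315.


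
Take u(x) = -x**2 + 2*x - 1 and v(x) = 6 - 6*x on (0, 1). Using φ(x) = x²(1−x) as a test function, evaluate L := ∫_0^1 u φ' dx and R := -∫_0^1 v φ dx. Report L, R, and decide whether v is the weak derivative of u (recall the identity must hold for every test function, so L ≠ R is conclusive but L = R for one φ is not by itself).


LHS = -1/15, RHS = -1/5. No, v is not the weak derivative of u.

u(x) = -x**2 + 2*x - 1, classical derivative u'(x) = 2 - 2*x.
φ(x) = x²(1−x), so φ'(x) = x*(2 - 3*x).
Note φ(0) = φ(1) = 0, so the boundary term u·φ vanishes.
LHS = ∫_0^1 u(x) φ'(x) dx = ∫_0^1 (3*x^4 - 8*x^3 + 7*x^2 - 2*x) dx. Term by term:
  ∫_0^1 3*x^4 dx = 3/5;  ∫_0^1 -8*x^3 dx = -2;  ∫_0^1 7*x^2 dx = 7/3;
  ∫_0^1 -2*x dx = -1.
Sum: 3/5 − 2 + 7/3 − 1 = -1/15.
So LHS = -1/15.
∫_0^1 v(x) φ(x) dx = ∫_0^1 (6*x^4 - 12*x^3 + 6*x^2) dx. Term by term:
  ∫_0^1 6*x^4 dx = 6/5;  ∫_0^1 -12*x^3 dx = -3;  ∫_0^1 6*x^2 dx = 2.
Sum: 6/5 − 3 + 2 = 1/5.
So RHS = -∫_0^1 v(x) φ(x) dx = -1/5.
LHS − RHS = 2/15 ≠ 0, so the identity fails.
(For a valid weak derivative the identity must hold for EVERY test function, in particular this one. The failure shows v is NOT the weak derivative of u.)
Correct weak derivative would be u'(x) = 2 - 2*x.
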